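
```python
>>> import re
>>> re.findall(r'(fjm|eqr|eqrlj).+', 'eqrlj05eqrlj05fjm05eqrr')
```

['eqr']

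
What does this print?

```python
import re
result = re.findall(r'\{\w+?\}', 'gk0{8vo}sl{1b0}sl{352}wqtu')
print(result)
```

No capturing groups, so `findall` returns the 3 full match strings.

['{8vo}', '{1b0}', '{352}']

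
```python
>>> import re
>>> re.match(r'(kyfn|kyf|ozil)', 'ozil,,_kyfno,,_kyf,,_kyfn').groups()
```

('ozil',)

With `match`, the pattern is implicitly anchored at the beginning.
The match spans [0:4] → 'ozil'.
Captured: group 1 = 'ozil'.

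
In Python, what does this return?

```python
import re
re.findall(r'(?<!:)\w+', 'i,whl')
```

['i', 'whl']

Because the assertion is negative and zero-width, positions next to the forbidden text are skipped.
Matches: at [0:1] → 'i'; at [2:5] → 'whl'.
No capturing groups, so `findall` returns the 2 full match strings.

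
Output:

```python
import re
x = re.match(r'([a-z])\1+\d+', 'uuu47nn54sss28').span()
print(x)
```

(0, 5)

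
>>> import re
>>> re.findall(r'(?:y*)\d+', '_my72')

This matches zero or more of a literal 'y' (non-capturing group); then one or more of a digit.
Scanning left to right: at [2:5] → 'y72'.
No capturing groups, so `findall` returns the 1 full match string.

['y72']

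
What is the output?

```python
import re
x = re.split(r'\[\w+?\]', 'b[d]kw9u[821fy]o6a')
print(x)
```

['b', 'kw9u', 'o6a']

Matches to split on: at [1:4] → '[d]'; at [8:15] → '[821fy]'.
Each match becomes a cut point; 3 segments remain.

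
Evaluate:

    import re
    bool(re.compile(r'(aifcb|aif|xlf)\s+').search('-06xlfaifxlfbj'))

`re.search` scans for the first position where the pattern succeeds.
Here nothing in the string fits, so the call returns None, and `bool(None)` is False.

False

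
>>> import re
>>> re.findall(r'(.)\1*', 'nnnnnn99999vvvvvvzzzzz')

['n', '9', 'v', 'z']

After group 1 captures some text, `\1` only succeeds where that same text appears again.
With a single group, `findall` returns only what that group captured — 4 items.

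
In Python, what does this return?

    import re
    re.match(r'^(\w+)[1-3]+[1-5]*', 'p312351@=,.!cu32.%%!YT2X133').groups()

The match spans [0:7] → 'p312351'.
Captured: group 1 = 'p31235'.

('p31235',)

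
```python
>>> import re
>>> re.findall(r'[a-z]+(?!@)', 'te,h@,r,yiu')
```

['te', 'r', 'yiu']

The negative lookahead/lookbehind blocks any match where the forbidden context is present.
Walking the string: at [0:2] → 'te'; at [6:7] → 'r'; at [8:11] → 'yiu'.
No capturing groups, so `findall` returns the 3 full match strings.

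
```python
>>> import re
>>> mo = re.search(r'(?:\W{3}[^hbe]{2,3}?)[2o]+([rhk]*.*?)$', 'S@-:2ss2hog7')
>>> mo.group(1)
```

'hog7'

This matches exactly 3 of a non-word character, then 2 to 3 of any character except [hbe] (lazy) (non-capturing group); then one or more of one of [2o]; then zero or more of one of [rhk], then zero or more of any character (lazy) (captured); then anchored at the end.
`re.search` scans for the first position where the pattern succeeds.
The match spans [1:12] → '@-:2ss2hog7'.
Captured: group 1 = 'hog7'.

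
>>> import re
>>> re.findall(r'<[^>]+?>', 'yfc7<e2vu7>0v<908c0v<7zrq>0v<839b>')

['<e2vu7>', '<908c0v<7zrq>', '<839b>']

With no groups in the pattern, `findall` gives back each whole match — 3 here.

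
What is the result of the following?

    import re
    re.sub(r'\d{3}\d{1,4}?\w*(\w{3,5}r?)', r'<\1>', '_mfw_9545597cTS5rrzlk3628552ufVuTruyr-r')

'_mfw_<uyr>-r'

This matches exactly 3 of a digit, then 1 to 4 of a digit (lazy), then zero or more of a word character; then 3 to 5 of a word character, then optionally a literal 'r' (captured).
Matches: at [5:37] → '9545597cTS5rrzlk3628552ufVuTruyr'.
`\1` in the replacement pulls in group 1's text for each match.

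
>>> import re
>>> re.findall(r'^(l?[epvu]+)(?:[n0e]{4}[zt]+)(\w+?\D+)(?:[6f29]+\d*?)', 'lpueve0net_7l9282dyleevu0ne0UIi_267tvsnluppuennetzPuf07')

[('lpuev', '_7l')]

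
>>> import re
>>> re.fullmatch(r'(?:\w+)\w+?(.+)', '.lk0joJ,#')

Pattern: one or more of a word character (non-capturing group); then one or more of a word character (lazy); then one or more of any character (captured).
`re.fullmatch` requires the pattern to consume the entire string.
Here the string isn't matched end-to-end, so the call returns None.

None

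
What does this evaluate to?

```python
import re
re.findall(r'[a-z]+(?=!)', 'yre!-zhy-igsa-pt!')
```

The positive lookaround only admits positions where the adjacent text matches; those characters stay outside the span.
Walking the string: at [0:3] → 'yre'; at [14:16] → 'pt'.
No capturing groups, so `findall` returns the 2 full match strings.

['yre', 'pt']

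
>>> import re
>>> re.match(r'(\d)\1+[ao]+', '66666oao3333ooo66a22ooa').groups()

('6',)

The match spans [0:8] → '66666oao'.
Captured: group 1 = '6'.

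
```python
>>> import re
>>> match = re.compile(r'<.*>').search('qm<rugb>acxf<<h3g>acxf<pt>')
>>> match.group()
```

`re.search` tries every starting position until one works.
The match spans [2:26] → '<rugb>acxf<<h3g>acxf<pt>'.

'<rugb>acxf<<h3g>acxf<pt>'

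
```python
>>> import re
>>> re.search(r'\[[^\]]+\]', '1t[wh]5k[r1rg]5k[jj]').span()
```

`re.search` tries every starting position until one works.
The match spans [2:6] → '[wh]'.

(2, 6)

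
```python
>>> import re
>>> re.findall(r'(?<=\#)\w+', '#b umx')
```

['b']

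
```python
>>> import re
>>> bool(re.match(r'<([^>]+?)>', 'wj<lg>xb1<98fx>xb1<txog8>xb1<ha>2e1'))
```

False

With `match`, the pattern is implicitly anchored at the beginning.
Here the string doesn't start with a match, so the call returns None, and `bool(None)` is False.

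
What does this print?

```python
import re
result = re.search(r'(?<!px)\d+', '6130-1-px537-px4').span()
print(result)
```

The negative lookahead/lookbehind blocks any match where the forbidden context is present.
`search` walks the string left to right and returns the first match it finds.
The match spans [0:4] → '6130'.

(0, 4)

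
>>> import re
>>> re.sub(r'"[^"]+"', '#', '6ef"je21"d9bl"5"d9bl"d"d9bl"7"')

Every occurrence is swapped for '#'.

'6ef#d9bl#d9bl#d9bl#'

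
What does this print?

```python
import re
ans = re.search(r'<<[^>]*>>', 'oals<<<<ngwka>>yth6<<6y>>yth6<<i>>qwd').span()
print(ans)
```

(4, 15)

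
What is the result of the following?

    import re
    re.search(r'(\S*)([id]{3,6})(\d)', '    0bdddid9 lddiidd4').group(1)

'0bdd'

Pattern: zero or more of a non-whitespace character (captured); then 3 to 6 of one of [id] (captured); then a digit (captured).
`search` walks the string left to right and returns the first match it finds.
The match spans [4:12] → '0bdddid9'.
Captured: group 1 = '0bdd', group 2 = 'did', group 3 = '9'.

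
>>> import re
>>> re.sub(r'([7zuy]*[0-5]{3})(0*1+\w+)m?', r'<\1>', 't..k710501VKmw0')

't..k<7105>'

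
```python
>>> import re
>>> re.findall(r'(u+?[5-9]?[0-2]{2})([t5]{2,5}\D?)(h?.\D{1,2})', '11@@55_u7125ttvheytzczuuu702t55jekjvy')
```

[('u712', '5ttv', 'heyt'), ('uuu702', 't55j', 'ekj')]

Pattern: one or more of a literal 'u' (lazy), then optionally a character in [5-9], then exactly 2 of a character in [0-2] (captured); then 2 to 5 of one of [t5], then optionally a non-digit (captured); then optionally a literal 'h', then any character, then 1 to 2 of a non-digit (captured).
Scanning left to right: at [7:19] match 'u7125ttvheyt', groups = ('u712', '5ttv', 'heyt'); at [22:35] match 'uuu702t55jekj', groups = ('uuu702', 't55j', 'ekj').
With 3 capturing groups, `findall` returns a 3-tuple per match.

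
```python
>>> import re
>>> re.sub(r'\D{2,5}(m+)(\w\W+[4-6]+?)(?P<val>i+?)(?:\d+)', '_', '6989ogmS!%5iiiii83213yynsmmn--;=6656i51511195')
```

'6989__'

Pattern: 2 to 5 of a non-digit; then one or more of a literal 'm' (captured); then a word character, then one or more of a non-word character, then one or more of a character in [4-6] (lazy) (captured); then one or more of a literal 'i' (lazy) (captured as 'val'); then one or more of a digit (non-capturing group).
`sub` substitutes '_' at each match site.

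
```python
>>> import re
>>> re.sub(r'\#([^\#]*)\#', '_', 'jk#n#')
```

Matches: at [2:5] → '#n#'.
`sub` substitutes '_' at each match site.

'jk_'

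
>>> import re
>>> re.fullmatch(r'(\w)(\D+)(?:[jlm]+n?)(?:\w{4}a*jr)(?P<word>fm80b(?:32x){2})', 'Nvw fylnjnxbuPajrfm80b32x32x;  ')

The pattern matches a word character (captured); then one or more of a non-digit (captured); then one or more of one of [jlm], then optionally a literal 'n' (non-capturing group); then exactly 4 of a word character, then zero or more of the literal 'a', then the literal 'jr' (non-capturing group); then the literal 'fm8', then the literal '0b', then the literal '32x' repeated 2 times (captured as 'word').
`fullmatch` succeeds only if the pattern covers the string from start to end.
Here the string isn't matched end-to-end, so the call returns None.

None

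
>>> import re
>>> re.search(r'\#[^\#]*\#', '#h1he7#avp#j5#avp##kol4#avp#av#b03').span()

(0, 7)

`search` walks the string left to right and returns the first match it finds.
The match spans [0:7] → '#h1he7#'.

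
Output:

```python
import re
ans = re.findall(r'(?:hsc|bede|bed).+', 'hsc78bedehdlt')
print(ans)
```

['hsc78bedehdlt']

No capturing groups, so `findall` returns the 1 full match string.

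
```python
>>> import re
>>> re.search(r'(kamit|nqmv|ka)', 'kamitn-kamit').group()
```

'kamit'

`|` is ordered: at each position the engine commits to the first alternative that works.
The match spans [0:5] → 'kamit'.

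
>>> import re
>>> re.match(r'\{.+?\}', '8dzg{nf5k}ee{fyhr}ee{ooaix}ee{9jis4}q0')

`re.match` only tries the pattern at the start of the string.
Here position 0 doesn't satisfy it, so the call returns None.

None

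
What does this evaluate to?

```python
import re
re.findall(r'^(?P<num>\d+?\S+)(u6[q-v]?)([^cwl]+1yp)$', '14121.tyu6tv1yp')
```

The pattern matches anchored at the start of the string; then one or more of a digit (lazy), then one or more of a non-whitespace character (captured as 'num'); then the literal 'u6', then optionally a character in [q-v] (captured); then one or more of any character except [cwl], then the literal '1yp' (captured); then anchored at the end.
Walking the string: at [0:15] match '14121.tyu6tv1yp', groups = ('14121.ty', 'u6t', 'v1yp').
`findall` packs the 3 group values into a tuple for every match.

[('14121.ty', 'u6t', 'v1yp')]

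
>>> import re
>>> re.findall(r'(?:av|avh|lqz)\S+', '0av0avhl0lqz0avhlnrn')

['av0avhl0lqz0avhlnrn']

Walking the string: at [1:20] → 'av0avhl0lqz0avhlnrn'.
No capturing groups, so `findall` returns the 1 full match string.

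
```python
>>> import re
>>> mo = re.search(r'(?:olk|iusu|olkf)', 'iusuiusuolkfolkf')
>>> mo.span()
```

The match spans [0:4] → 'iusu'.

(0, 4)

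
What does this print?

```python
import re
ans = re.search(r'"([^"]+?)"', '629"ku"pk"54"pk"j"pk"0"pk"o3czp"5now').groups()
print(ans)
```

`re.search` scans for the first position where the pattern succeeds.
The match spans [3:7] → '"ku"'.
Captured: group 1 = 'ku'.

('ku',)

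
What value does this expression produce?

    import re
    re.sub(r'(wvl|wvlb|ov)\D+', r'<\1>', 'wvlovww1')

'<wvl>1'

Matches: at [0:7] → 'wvlovww'.
The replacement refers to a captured group, so each match is rewritten using its own captured text.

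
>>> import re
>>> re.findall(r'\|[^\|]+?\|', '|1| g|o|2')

['|1|', '|o|']

No capturing groups, so `findall` returns the 2 full match strings.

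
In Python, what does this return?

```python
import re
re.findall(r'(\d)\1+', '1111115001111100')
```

`\1` has to match the exact text group 1 already captured.
Matches: at [0:6] match '111111', group 1 = '1'; at [7:9] match '00', group 1 = '0'; at [9:14] match '11111', group 1 = '1'; at [14:16] match '00', group 1 = '0'.
One capturing group, so `findall` returns just the captured substring from each match — 4 in all.

['1', '0', '1', '0']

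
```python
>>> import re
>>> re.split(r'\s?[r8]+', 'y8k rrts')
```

['y', 'k', 'ts']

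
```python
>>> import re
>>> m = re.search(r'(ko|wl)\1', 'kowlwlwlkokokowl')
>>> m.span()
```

(2, 6)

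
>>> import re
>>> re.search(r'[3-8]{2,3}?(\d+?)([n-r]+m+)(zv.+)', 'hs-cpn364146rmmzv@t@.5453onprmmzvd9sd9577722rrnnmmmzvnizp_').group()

'364146rmmzv@t@.5453onprmmzvd9sd9577722rrnnmmmzvnizp_'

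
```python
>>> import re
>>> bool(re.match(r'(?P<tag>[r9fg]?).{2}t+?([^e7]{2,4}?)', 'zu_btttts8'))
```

False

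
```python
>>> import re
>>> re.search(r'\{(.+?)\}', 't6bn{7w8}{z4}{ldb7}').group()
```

The match spans [4:9] → '{7w8}'.

'{7w8}'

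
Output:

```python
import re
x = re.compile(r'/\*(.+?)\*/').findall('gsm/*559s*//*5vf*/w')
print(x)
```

With a single group, `findall` returns only what that group captured — 2 items.

['559s', '5vf']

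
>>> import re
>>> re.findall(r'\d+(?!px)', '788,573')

['788', '573']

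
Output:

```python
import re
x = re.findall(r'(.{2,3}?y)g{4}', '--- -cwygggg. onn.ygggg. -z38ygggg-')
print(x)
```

['-cwy', 'nn.y', 'z38y']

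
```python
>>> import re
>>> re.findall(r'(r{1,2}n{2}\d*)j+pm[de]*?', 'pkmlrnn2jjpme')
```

Pattern: 1 to 2 of the literal 'r', then exactly 2 of a literal 'n', then zero or more of a digit (captured); then one or more of a literal 'j', then the literal 'pm', then zero or more of one of [de] (lazy).
Matches: at [4:12] match 'rnn2jjpm', group 1 = 'rnn2'.
`findall` collects group 1 from the one match (1 total).

['rnn2']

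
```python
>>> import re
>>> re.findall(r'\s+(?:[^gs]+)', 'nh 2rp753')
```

[' 2rp753']

This matches one or more of whitespace; then one or more of any character except [gs] (non-capturing group).
Scanning left to right: at [2:9] → ' 2rp753'.
`findall` yields the raw match text (1 of them) because the pattern has no groups.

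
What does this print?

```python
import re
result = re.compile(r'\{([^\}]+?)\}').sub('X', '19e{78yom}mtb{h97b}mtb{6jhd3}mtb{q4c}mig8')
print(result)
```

19eXmtbXmtbXmtbXmig8

`sub` substitutes 'X' at each match site.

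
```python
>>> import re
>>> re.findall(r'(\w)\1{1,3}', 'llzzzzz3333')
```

A backreference is literal: `\1` must see the identical characters the first group matched.
With a single group, `findall` returns only what that group captured — 3 items.

['l', 'z', '3']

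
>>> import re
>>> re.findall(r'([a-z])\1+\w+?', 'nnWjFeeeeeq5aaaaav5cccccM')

['n', 'e', 'a', 'c']

`\1` is not a pattern — it's the concrete string captured by group 1, re-applied verbatim.
Scanning left to right: at [0:3] match 'nnW', group 1 = 'n'; at [5:11] match 'eeeeeq', group 1 = 'e'; at [12:18] match 'aaaaav', group 1 = 'a'; at [19:25] match 'cccccM', group 1 = 'c'.
Because there's exactly one group, `findall` drops the full match and keeps group 1 from each hit.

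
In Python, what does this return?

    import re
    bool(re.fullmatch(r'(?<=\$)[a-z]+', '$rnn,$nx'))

False

The positive lookaround only admits positions where the adjacent text matches; those characters stay outside the span.
For `fullmatch`, every character of the input must be accounted for by the pattern.
Here there's no way to consume every character, so the call returns None, and `bool(None)` is False.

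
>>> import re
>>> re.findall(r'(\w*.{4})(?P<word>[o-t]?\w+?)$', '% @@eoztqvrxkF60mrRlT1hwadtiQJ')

[('% @@', 'eoztqvrxkF60mrRlT1hwadtiQJ')]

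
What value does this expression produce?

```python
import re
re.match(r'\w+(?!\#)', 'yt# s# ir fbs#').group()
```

'y'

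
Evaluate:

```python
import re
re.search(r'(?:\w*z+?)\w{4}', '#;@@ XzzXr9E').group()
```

The pattern matches zero or more of a word character, then one or more of a literal 'z' (lazy) (non-capturing group); then exactly 4 of a word character.
`search` walks the string left to right and returns the first match it finds.
The match spans [5:12] → 'XzzXr9E'.

'XzzXr9E'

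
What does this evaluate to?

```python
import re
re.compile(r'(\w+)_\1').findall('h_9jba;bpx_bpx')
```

`\1` is not a pattern — it's the concrete string captured by group 1, re-applied verbatim.
`findall` collects group 1 from the one match (1 total).

['bpx']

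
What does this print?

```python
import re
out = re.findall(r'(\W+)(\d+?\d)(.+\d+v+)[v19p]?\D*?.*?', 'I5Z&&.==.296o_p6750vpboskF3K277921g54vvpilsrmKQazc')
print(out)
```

This matches one or more of a non-word character (captured); then one or more of a digit (lazy), then a digit (captured); then one or more of any character, then one or more of a digit, then one or more of the literal 'v' (captured); then optionally one of [v19p], then zero or more of a non-digit (lazy), then zero or more of any character (lazy).
With the lazy modifier that quantifier settles for the fewest repetitions that let the rest of the pattern succeed (the atoms after it are unaffected and can still be greedy).
Walking the string: at [3:40] match '&&.==.296o_p6750vpboskF3K277921g54vvp', groups = ('&&.==.', '29', '6o_p6750vpboskF3K277921g54vv').
`findall` packs the 3 group values into a tuple for every match.

[('&&.==.', '29', '6o_p6750vpboskF3K277921g54vv')]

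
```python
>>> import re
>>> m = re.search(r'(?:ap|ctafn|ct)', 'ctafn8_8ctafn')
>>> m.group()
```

Alternation isn't longest-match — the leftmost alternative that fits at this position is chosen.
The match spans [0:5] → 'ctafn'.

'ctafn'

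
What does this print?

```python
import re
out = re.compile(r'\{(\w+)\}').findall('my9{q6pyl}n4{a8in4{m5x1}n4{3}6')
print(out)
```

['q6pyl', 'm5x1', '3']

Scanning left to right: at [3:10] match '{q6pyl}', group 1 = 'q6pyl'; at [18:24] match '{m5x1}', group 1 = 'm5x1'; at [26:29] match '{3}', group 1 = '3'.
`findall` collects group 1 from each match (3 total).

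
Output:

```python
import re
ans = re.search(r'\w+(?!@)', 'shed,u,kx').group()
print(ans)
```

A negative assertion filters positions out without eating any characters.
`re.search` tries every starting position until one works.
The match spans [0:4] → 'shed'.

shed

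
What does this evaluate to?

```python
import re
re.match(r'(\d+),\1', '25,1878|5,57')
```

None

`re.match` won't scan ahead — the pattern has to work from the very first character.
Here the pattern fails at index 0, so the call returns None.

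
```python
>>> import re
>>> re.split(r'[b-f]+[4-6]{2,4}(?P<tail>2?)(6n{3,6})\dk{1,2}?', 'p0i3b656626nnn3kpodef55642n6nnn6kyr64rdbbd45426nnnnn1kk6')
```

['p0i3', '2', '6nnn', 'podef55642n6nnn6kyr64r', '2', '6nnnnn', 'k6']

Pattern: one or more of a character in [b-f], then 2 to 4 of a character in [4-6]; then optionally a literal '2' (captured as 'tail'); then a literal '6', then 3 to 6 of the literal 'n' (captured); then a digit, then 1 to 2 of a literal 'k' (lazy).
A `+?`/`*?`/`{m,n}?` starts at its minimum and grows only as far as needed for what follows to match.
Matches to split on: at [4:16] → 'b656626nnn3k'; at [38:54] → 'dbbd45426nnnnn1k'.
Because the pattern has a capturing group, `split` also inserts each captured text between the pieces.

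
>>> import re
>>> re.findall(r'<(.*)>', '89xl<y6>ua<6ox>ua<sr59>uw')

['y6>ua<6ox>ua<sr59']

Matches: at [4:23] match '<y6>ua<6ox>ua<sr59>', group 1 = 'y6>ua<6ox>ua<sr59'.
With a single group, `findall` returns only what that group captured — 1 item.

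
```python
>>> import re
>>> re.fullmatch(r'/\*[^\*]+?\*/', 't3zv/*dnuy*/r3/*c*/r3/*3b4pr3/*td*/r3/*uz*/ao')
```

`fullmatch` succeeds only if the pattern covers the string from start to end.
Here the pattern can't cover the whole string, so the call returns None.

None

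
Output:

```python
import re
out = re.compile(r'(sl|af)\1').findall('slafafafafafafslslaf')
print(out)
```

`\1` is not a pattern — it's the concrete string captured by group 1, re-applied verbatim.
With a single group, `findall` returns only what that group captured — 4 items.

['af', 'af', 'af', 'sl']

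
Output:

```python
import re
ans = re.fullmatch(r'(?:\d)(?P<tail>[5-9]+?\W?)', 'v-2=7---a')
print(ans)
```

`re.fullmatch` requires the pattern to consume the entire string.
Here the pattern can't cover the whole string, so the call returns None.

None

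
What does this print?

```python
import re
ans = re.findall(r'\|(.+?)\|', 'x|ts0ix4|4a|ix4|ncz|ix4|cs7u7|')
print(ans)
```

['ts0ix4', 'ix4', 'ix4']

Lazy quantifiers expand one character at a time until the remainder of the pattern can match.
Scanning left to right: at [1:9] match '|ts0ix4|', group 1 = 'ts0ix4'; at [11:16] match '|ix4|', group 1 = 'ix4'; at [19:24] match '|ix4|', group 1 = 'ix4'.
With a single group, `findall` returns only what that group captured — 3 items.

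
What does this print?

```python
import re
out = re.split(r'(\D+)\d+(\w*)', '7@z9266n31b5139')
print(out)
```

['7', '@z', 'n31b5139', '']

Pattern: one or more of a non-digit (captured); then one or more of a digit; then zero or more of a word character (captured).
`re.split` interleaves the captured-group text with the surrounding fragments.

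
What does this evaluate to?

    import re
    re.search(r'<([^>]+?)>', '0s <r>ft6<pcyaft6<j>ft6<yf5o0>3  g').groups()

('r',)

`search` walks the string left to right and returns the first match it finds.
The match spans [3:6] → '<r>'.
Captured: group 1 = 'r'.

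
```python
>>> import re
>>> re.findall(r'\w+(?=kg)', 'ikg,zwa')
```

The positive lookaround only admits positions where the adjacent text matches; those characters stay outside the span.
Matches: at [0:1] → 'i'.
Since nothing is captured, `findall` lists the 1 matched substring directly.

['i']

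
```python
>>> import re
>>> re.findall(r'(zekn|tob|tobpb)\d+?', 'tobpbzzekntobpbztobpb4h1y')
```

['tobpb']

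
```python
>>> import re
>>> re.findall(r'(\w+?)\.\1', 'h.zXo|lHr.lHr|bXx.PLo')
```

['lHr']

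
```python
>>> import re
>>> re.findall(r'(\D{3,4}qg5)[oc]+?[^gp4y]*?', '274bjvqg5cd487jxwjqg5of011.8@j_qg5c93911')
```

['bjvqg5', 'jxwjqg5', '@j_qg5']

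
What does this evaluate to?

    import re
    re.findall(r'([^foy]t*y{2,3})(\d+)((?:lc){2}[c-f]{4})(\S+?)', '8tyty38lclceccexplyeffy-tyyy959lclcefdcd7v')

A non-greedy quantifier consumes as few characters as it can — just enough that the remainder of the pattern still matches from where it stops; whatever follows it matches normally.
4 groups means the one result is a tuple of 4 captured strings — 1 here.

[('-tyyy', '959', 'lclcefdc', 'd')]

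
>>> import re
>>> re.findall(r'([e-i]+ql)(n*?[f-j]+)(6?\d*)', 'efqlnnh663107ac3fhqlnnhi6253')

With 3 capturing groups, `findall` returns a 3-tuple per match.

[('efql', 'nnh', '663107'), ('fhql', 'nnhi', '6253')]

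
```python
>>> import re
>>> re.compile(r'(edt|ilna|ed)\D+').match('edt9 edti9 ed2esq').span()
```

`re.match` won't scan ahead — the pattern has to work from the very first character.
The match spans [0:3] → 'edt'.
Captured: group 1 = 'ed'.

(0, 3)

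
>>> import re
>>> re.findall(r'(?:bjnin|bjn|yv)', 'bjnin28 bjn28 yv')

['bjnin', 'bjn', 'yv']

Alternation isn't longest-match — the leftmost alternative that fits at this position is chosen.
No capturing groups, so `findall` returns the 3 full match strings.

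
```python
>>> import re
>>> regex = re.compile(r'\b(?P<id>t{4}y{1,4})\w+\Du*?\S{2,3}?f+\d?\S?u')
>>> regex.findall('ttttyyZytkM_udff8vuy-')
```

['ttttyy']

This matches a word boundary (`\b`, zero-width); then exactly 4 of the literal 't', then 1 to 4 of the literal 'y' (captured as 'id'); then one or more of a word character; then a non-digit, then zero or more of the literal 'u' (lazy); then 2 to 3 of a non-whitespace character (lazy), then one or more of a literal 'f'; then optionally a digit, then optionally a non-whitespace character, then a literal 'u'.
One capturing group, so `findall` returns just the captured substring from the one match — 1 in all.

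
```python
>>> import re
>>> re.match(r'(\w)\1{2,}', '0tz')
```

None

`re.match` won't scan ahead — the pattern has to work from the very first character.
Here position 0 doesn't satisfy it, so the call returns None.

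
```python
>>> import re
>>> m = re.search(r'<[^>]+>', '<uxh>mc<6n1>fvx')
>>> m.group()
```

'<uxh>'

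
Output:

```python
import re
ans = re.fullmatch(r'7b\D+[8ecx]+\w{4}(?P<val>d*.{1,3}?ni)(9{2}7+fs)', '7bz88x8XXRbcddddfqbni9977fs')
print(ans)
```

None

`fullmatch` succeeds only if the pattern covers the string from start to end.
Here there's no way to consume every character, so the call returns None.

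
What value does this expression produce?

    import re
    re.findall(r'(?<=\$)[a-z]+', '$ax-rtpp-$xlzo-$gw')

The `(?=…)`/`(?<=…)` assertion just peeks at neighbouring text; it doesn't advance the match position.
With no groups in the pattern, `findall` gives back each whole match — 3 here.

['ax', 'xlzo', 'gw']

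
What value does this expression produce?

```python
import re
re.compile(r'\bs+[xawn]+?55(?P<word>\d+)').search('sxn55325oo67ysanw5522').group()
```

Pattern: a word boundary (`\b`, zero-width); then one or more of a literal 's'; then one or more of one of [xawn] (lazy), then the literal '55'; then one or more of a digit (captured as 'word').
Unlike `match`, `search` isn't anchored — it looks for the pattern anywhere in the string.
The match spans [0:8] → 'sxn55325'.
Captured: group 1 = '325'.

'sxn55325'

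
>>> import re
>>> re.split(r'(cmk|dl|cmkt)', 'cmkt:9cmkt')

Branches in `(...|...)` are attempted left-to-right; the first branch that allows the whole pattern to succeed is taken.
With a capturing group present, the delimiter's captured portion is kept in the result list.

['', 'cmk', 't:9', 'cmk', 't']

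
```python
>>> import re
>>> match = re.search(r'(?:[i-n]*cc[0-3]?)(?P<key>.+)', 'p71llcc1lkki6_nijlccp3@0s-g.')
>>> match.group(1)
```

'lkki6_nijlccp3@0s-g.'

Pattern: zero or more of a character in [i-n], then the literal 'cc', then optionally a character in [0-3] (non-capturing group); then one or more of any character (captured as 'key').
Unlike `match`, `search` isn't anchored — it looks for the pattern anywhere in the string.
The match spans [3:28] → 'llcc1lkki6_nijlccp3@0s-g.'.
Captured: group 1 = 'lkki6_nijlccp3@0s-g.'.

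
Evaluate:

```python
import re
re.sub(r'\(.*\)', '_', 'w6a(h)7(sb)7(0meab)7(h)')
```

Matches: at [3:23] → '(h)7(sb)7(0meab)7(h)'.
Every occurrence is swapped for '_'.

'w6a_'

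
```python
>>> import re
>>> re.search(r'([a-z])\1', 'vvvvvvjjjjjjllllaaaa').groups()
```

('v',)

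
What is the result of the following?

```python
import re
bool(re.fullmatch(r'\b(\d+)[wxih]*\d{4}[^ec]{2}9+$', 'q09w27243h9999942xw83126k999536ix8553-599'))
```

False

`fullmatch` succeeds only if the pattern covers the string from start to end.
Here the pattern can't cover the whole string, so the call returns None, and `bool(None)` is False.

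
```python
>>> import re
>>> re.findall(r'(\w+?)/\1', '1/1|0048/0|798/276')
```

['1']

The backreference `\1` re-matches whatever the first group consumed, character for character.
Because there's exactly one group, `findall` drops the full match and keeps group 1 from the one hit.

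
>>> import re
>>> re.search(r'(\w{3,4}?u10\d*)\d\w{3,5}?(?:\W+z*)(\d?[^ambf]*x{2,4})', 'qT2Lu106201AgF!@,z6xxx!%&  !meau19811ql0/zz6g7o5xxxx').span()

(0, 22)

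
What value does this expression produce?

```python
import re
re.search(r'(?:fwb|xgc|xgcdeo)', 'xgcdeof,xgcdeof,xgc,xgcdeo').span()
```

Alternation tries branches left to right and keeps the first one that lets the overall match succeed at that position.
`re.search` tries every starting position until one works.
The match spans [0:3] → 'xgc'.

(0, 3)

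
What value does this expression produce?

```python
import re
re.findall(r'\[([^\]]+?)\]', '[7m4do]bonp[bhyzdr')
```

['7m4do']

Scanning left to right: at [0:7] match '[7m4do]', group 1 = '7m4do'.
`findall` collects group 1 from the one match (1 total).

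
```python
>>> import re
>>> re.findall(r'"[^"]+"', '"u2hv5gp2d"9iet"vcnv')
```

['"u2hv5gp2d"']

No capturing groups, so `findall` returns the 1 full match string.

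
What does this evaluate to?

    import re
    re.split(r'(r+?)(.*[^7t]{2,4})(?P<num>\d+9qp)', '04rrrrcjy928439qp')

Pattern: one or more of a literal 'r' (lazy) (captured); then zero or more of any character, then 2 to 4 of any character except [7t] (captured); then one or more of a digit, then the literal '9qp' (captured as 'num').
With the lazy modifier that quantifier settles for the fewest repetitions that let the rest of the pattern succeed (the atoms after it are unaffected and can still be greedy).
Matches to split on: at [2:17] → 'rrrrcjy928439qp'.
Because the pattern has a capturing group, `split` also inserts each captured text between the pieces.

['04', 'r', 'rrrcjy9284', '39qp', '']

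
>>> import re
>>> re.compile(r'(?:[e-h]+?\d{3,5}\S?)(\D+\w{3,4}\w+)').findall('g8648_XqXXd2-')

['XqXXd2']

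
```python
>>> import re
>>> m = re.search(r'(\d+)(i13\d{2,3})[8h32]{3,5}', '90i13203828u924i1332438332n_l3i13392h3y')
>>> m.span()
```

(0, 11)

The pattern matches one or more of a digit (captured); then the literal 'i13', then 2 to 3 of a digit (captured); then 3 to 5 of one of [8h32].
`search` walks the string left to right and returns the first match it finds.
The match spans [0:11] → '90i13203828'.
Captured: group 1 = '90', group 2 = 'i13203'.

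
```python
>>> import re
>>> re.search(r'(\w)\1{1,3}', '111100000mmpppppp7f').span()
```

The backreference `\1` re-matches whatever the first group consumed, character for character.
The match spans [0:4] → '1111'.

(0, 4)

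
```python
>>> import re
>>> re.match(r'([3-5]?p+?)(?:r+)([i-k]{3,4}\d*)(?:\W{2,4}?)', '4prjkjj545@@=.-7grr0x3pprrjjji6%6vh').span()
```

(0, 12)

With `match`, the pattern is implicitly anchored at the beginning.
The match spans [0:12] → '4prjkjj545@@'.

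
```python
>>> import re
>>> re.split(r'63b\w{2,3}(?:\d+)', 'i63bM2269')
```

['i', '']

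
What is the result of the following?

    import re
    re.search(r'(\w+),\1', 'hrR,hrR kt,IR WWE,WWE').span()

The backreference `\1` re-matches whatever the first group consumed, character for character.
The match spans [0:7] → 'hrR,hrR'.

(0, 7)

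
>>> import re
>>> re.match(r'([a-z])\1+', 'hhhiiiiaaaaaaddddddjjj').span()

`\1` has to match the exact text group 1 already captured.
`match` is anchored at position 0; if the pattern doesn't fit there, it returns None.
The match spans [0:3] → 'hhh'.
Captured: group 1 = 'h'.

(0, 3)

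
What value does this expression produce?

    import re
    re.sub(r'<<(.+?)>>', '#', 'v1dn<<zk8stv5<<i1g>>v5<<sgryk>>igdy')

Lazy quantifiers expand one character at a time until the remainder of the pattern can match.
Matches: at [4:20] → '<<zk8stv5<<i1g>>'; at [22:31] → '<<sgryk>>'.
Every occurrence is swapped for '#'.

'v1dn#v5#igdy'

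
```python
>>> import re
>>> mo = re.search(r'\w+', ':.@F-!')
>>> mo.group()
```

'F'

This matches one or more of a word character.
Unlike `match`, `search` isn't anchored — it looks for the pattern anywhere in the string.
The match spans [3:4] → 'F'.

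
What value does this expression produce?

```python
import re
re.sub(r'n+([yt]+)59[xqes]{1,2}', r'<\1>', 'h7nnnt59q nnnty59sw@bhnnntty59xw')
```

The replacement refers to a captured group, so each match is rewritten using its own captured text.

'h7<t> <ty>w@bh<tty>w'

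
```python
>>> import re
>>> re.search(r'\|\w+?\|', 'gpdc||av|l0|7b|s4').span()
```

The match spans [5:9] → '|av|'.

(5, 9)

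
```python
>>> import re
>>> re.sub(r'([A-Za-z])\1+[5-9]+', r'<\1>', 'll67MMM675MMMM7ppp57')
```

'<l><M><M><p>'

The backreference `\1` re-matches whatever the first group consumed, character for character.
Matches: at [0:4] → 'll67'; at [4:10] → 'MMM675'; at [10:15] → 'MMMM7'; at [15:20] → 'ppp57'.
The replacement refers to a captured group, so each match is rewritten using its own captured text.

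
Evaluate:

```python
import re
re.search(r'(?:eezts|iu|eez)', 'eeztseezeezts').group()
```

Alternation tries branches left to right and keeps the first one that lets the overall match succeed at that position.
`re.search` scans for the first position where the pattern succeeds.
The match spans [0:5] → 'eezts'.

'eezts'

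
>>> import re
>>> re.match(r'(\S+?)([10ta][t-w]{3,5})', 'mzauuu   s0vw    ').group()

This matches one or more of a non-whitespace character (lazy) (captured); then one of [10ta], then 3 to 5 of a character in [t-w] (captured).
`re.match` only tries the pattern at the start of the string.
The match spans [0:6] → 'mzauuu'.
Captured: group 1 = 'mz', group 2 = 'auuu'.

'mzauuu'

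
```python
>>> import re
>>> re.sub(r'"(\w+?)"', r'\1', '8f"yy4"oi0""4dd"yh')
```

Matches: at [2:7] → '"yy4"'; at [11:16] → '"4dd"'.
`\1` in the replacement pulls in group 1's text for each match.

'8fyy4oi0"4ddyh'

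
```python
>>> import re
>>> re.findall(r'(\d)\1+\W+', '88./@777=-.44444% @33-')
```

['8', '7', '4', '3']

The backreference `\1` re-matches whatever the first group consumed, character for character.
`findall` collects group 1 from each match (4 total).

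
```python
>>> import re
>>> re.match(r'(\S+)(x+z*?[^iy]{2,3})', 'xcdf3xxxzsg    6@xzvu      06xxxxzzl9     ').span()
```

This matches one or more of a non-whitespace character (captured); then one or more of the literal 'x', then zero or more of a literal 'z' (lazy), then 2 to 3 of any character except [iy] (captured).
With the lazy modifier that quantifier settles for the fewest repetitions that let the rest of the pattern succeed (the atoms after it are unaffected and can still be greedy).
`re.match` won't scan ahead — the pattern has to work from the very first character.
The match spans [0:11] → 'xcdf3xxxzsg'.
Captured: group 1 = 'xcdf3xx', group 2 = 'xzsg'.

(0, 11)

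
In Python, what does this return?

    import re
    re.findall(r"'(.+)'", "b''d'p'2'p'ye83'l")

Walking the string: at [1:16] match "''d'p'2'p'ye83'", group 1 = "'d'p'2'p'ye83".
`findall` collects group 1 from the one match (1 total).

["'d'p'2'p'ye83"]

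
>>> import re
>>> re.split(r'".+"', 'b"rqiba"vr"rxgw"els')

['b', 'els']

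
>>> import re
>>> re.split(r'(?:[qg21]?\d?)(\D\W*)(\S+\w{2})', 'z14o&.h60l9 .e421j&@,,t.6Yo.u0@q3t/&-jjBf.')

['', 'z', '14o&.h60l9', '', ' .', 'e421j&@,,t.6Yo.u0@q3t/&-jjBf', '.']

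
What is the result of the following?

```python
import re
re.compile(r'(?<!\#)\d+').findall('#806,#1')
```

The negative lookaround is zero-width — it rules out positions where the adjacent text would match, without consuming anything.
Matches: at [2:4] → '06'.
`findall` yields the raw match text (1 of them) because the pattern has no groups.

['06']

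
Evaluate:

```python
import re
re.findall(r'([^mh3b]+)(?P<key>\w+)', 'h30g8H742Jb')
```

[('0g8H742J', 'b')]

This matches one or more of any character except [mh3b] (captured); then one or more of a word character (captured as 'key').
Walking the string: at [2:11] match '0g8H742Jb', groups = ('0g8H742J', 'b').
`findall` packs the 2 group values into a tuple for every match.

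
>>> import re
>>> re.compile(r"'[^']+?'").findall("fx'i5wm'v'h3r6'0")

["'i5wm'", "'h3r6'"]

Matches: at [2:8] → "'i5wm'"; at [9:15] → "'h3r6'".
No capturing groups, so `findall` returns the 2 full match strings.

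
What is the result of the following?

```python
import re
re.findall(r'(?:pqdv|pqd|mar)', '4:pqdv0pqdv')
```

Alternation tries branches left to right and keeps the first one that lets the overall match succeed at that position.
Matches: at [2:6] → 'pqdv'; at [7:11] → 'pqdv'.
Since nothing is captured, `findall` lists the 2 matched substrings directly.

['pqdv', 'pqdv']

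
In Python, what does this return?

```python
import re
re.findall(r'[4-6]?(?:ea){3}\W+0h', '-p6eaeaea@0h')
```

['6eaeaea@0h']

Pattern: optionally a character in [4-6], then the literal 'ea' repeated 3 times; then one or more of a non-word character, then the literal '0h'.
Matches: at [2:12] → '6eaeaea@0h'.
No capturing groups, so `findall` returns the 1 full match string.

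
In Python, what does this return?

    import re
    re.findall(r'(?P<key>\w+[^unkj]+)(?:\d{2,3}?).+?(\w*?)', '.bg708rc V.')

[('bg7', '')]

This matches one or more of a word character, then one or more of any character except [unkj] (captured as 'key'); then 2 to 3 of a digit (lazy) (non-capturing group); then one or more of any character (lazy); then zero or more of a word character (lazy) (captured).
2 groups means the one result is a tuple of 2 captured strings — 1 here.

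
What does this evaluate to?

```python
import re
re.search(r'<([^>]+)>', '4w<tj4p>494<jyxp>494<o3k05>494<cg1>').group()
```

The match spans [2:8] → '<tj4p>'.

'<tj4p>'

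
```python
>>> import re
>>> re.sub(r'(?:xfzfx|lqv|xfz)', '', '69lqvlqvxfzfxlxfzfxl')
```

'69ll'

Alternation tries branches left to right and keeps the first one that lets the overall match succeed at that position.
Each match is replaced by ''.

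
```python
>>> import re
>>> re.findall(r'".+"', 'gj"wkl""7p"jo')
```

`findall` yields the raw match text (1 of them) because the pattern has no groups.

['"wkl""7p"']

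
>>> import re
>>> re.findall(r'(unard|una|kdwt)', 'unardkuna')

`|` is ordered: at each position the engine commits to the first alternative that works.
Matches: at [0:5] match 'unard', group 1 = 'unard'; at [6:9] match 'una', group 1 = 'una'.
Because there's exactly one group, `findall` drops the full match and keeps group 1 from each hit.

['unard', 'una']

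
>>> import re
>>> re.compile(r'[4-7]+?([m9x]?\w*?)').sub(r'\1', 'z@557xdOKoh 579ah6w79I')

'z@xdOKoh 9ahw9I'

The pattern matches one or more of a character in [4-7] (lazy); then optionally one of [m9x], then zero or more of a word character (lazy) (captured).
Matches: at [2:3] → '5'; at [3:4] → '5'; at [4:6] → '7x'; at [12:13] → '5'; at [13:15] → '79'; ….
Each match is replaced using the text its own group 1 captured.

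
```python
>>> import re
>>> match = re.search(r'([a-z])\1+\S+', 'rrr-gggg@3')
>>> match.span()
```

A backreference is literal: `\1` must see the identical characters the first group matched.
`search` walks the string left to right and returns the first match it finds.
The match spans [0:10] → 'rrr-gggg@3'.
Captured: group 1 = 'r'.

(0, 10)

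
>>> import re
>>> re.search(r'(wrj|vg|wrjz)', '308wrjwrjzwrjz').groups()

`re.search` tries every starting position until one works.
The match spans [3:6] → 'wrj'.
Captured: group 1 = 'wrj'.

('wrj',)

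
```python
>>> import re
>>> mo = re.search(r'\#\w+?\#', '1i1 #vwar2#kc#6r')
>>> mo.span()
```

The match spans [4:11] → '#vwar2#'.

(4, 11)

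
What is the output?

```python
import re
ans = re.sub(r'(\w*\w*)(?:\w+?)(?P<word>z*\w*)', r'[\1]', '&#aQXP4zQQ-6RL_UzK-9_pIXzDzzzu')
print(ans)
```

This matches zero or more of a word character, then zero or more of a word character (captured); then one or more of a word character (lazy) (non-capturing group); then zero or more of the literal 'z', then zero or more of a word character (captured as 'word').
`\1` in the replacement pulls in group 1's text for each match.

&#[aQXP4zQ]-[6RL_Uz]-[9_pIXzDzzz]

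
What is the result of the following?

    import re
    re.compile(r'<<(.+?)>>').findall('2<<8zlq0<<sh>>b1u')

Scanning left to right: at [1:14] match '<<8zlq0<<sh>>', group 1 = '8zlq0<<sh'.
`findall` collects group 1 from the one match (1 total).

['8zlq0<<sh']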